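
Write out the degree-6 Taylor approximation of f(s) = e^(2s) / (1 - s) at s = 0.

331*s^6/45 + 109*s^5/15 + 7*s^4 + 19*s^3/3 + 5*s^2 + 3*s + 1

Multiply the numerator's expansion by the denominator's geometric series.
f(0) = 1
f′(0) = 3
f′′(0) = 10
f′′′(0) = 38
f^(4)(0) = 168
f^(5)(0) = 872
f^(6)(0) = 5296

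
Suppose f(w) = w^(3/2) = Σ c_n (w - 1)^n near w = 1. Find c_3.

[(w - 1)^0] = 1;  [(w - 1)^1] = 3/2;  [(w - 1)^2] = 3/8;  [(w - 1)^3] = -1/16.

-1/16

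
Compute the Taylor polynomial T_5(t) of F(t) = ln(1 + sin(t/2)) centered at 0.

t^5/768 - t^4/192 + t^3/48 - t^2/8 + t/2

Substitute the inner expansion into the outer series and collect powers.
F(0) = 0
F′(0) = 1/2
F′′(0) = -1/4
F′′′(0) = 1/8
F^(4)(0) = -1/8
F^(5)(0) = 5/32
Then c_k = F^(k)(0)/k! gives each Taylor coefficient.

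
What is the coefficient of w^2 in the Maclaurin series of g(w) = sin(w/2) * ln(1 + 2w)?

1

Take the Cauchy product of the two expansions.
g(0) = 0
g′(0) = 0
g′′(0) = 2
So c_2 = g′′(0)/2! = 1.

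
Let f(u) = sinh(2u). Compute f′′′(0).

The coefficient of u^3 in the expansion is 4/3, so f′′′(0) = 3! * (4/3) = 8.

8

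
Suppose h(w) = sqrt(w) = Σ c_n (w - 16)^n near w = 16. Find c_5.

7/67108864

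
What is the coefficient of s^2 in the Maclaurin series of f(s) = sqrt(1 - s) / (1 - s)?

Take the Cauchy product of the two expansions.
f(0) = 1
f′(0) = 1/2
f′′(0) = 3/4
The Taylor polynomial is Σ f^(k)(0)/k! · s^k.

3/8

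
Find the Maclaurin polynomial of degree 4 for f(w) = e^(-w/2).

w^4/384 - w^3/48 + w^2/8 - w/2 + 1

f(0) = 1
f′(0) = -1/2
f′′(0) = 1/4
f′′′(0) = -1/8
f^(4)(0) = 1/16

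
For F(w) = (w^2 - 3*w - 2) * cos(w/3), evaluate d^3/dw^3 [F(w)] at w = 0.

Shift and add copies of the series according to the polynomial's terms.
The coefficient of w^3 in the expansion is 1/6, so F′′′(0) = 3! * (1/6) = 1.

1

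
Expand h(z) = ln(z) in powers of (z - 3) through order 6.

-(z - 3)^6/4374 + (z - 3)^5/1215 - (z - 3)^4/324 + (z - 3)^3/81 - (z - 3)^2/18 + (z - 3)/3 + ln(3)

h(3) = ln(3)
h′(3) = 1/3
h′′(3) = -1/9
h′′′(3) = 2/27
h^(4)(3) = -2/27
h^(5)(3) = 8/81
h^(6)(3) = -40/243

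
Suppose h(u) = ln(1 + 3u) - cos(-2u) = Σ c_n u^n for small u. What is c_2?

-5/2

Combine the two series term by term.
h(0) = -1
h′(0) = 3
h′′(0) = -5
So c_2 = h′′(0)/2! = -5/2.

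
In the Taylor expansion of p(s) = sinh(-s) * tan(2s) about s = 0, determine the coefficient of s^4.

-3

Expand each factor separately, then convolve coefficients.
p(0) = 0
p′(0) = 0
p′′(0) = -4
p′′′(0) = 0
p^(4)(0) = -72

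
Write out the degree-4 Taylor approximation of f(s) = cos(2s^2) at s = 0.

1 - 2*s^4

Apply the Taylor formula c_k = f^(k)(a)/k!.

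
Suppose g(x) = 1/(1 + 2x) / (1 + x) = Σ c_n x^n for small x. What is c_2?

Expand each factor separately, then convolve coefficients.
g(0) = 1
g′(0) = -3
g′′(0) = 14
So c_2 = g′′(0)/2! = 7.

7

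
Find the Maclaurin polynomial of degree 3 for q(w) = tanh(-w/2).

q(0) = 0
q′(0) = -1/2
q′′(0) = 0
q′′′(0) = 1/4

w^3/24 - w/2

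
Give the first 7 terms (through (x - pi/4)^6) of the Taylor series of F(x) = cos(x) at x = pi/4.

-sqrt(2)*(x - pi/4)^6/1440 - sqrt(2)*(x - pi/4)^5/240 + sqrt(2)*(x - pi/4)^4/48 + sqrt(2)*(x - pi/4)^3/12 - sqrt(2)*(x - pi/4)^2/4 - sqrt(2)*(x - pi/4)/2 + sqrt(2)/2

[(x - pi/4)^0] = sqrt(2)/2;  [(x - pi/4)^1] = -sqrt(2)/2;  [(x - pi/4)^2] = -sqrt(2)/4;  [(x - pi/4)^3] = sqrt(2)/12;  [(x - pi/4)^4] = sqrt(2)/48;  [(x - pi/4)^5] = -sqrt(2)/240;  [(x - pi/4)^6] = -sqrt(2)/1440.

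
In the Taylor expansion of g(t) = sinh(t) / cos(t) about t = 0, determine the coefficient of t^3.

Divide the numerator series by the denominator series (power-series long division).
[t^0] = 0;  [t^1] = 1;  [t^2] = 0;  [t^3] = 2/3.

2/3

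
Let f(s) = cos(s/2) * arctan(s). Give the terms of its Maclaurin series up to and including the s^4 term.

Expand each factor separately, then convolve coefficients.
[s^0] = 0;  [s^1] = 1;  [s^2] = 0;  [s^3] = -11/24;  [s^4] = 0.

-11*s^3/24 + s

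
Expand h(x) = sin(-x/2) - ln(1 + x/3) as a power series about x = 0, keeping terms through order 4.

x^4/324 + 11*x^3/1296 + x^2/18 - 5*x/6

Expand each term separately and add.
[x^0] = 0;  [x^1] = -5/6;  [x^2] = 1/18;  [x^3] = 11/1296;  [x^4] = 1/324.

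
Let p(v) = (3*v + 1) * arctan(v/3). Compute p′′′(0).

-2/27

Shift and add copies of the series according to the polynomial's terms.
The coefficient of v^3 in the expansion is -1/81, so p′′′(0) = 3! * (-1/81) = -2/27.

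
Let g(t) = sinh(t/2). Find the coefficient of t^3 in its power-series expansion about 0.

1/48

g(0) = 0
g′(0) = 1/2
g′′(0) = 0
g′′′(0) = 1/8
The Taylor polynomial is Σ g^(k)(0)/k! · t^k.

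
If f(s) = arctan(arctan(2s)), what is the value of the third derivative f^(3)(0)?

-32

Plug the Maclaurin series of the inner function into that of the outer and collect terms.
The coefficient of s^3 in the expansion is -16/3, so f′′′(0) = 3! * (-16/3) = -32.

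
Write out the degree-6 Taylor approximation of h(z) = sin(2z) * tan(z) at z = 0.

4*z^6/45 - 2*z^4/3 + 2*z^2

Write out both Maclaurin series and multiply, keeping only the needed powers.
h(0) = 0
h′(0) = 0
h′′(0) = 4
h′′′(0) = 0
h^(4)(0) = -16
h^(5)(0) = 0
h^(6)(0) = 64
Then c_k = h^(k)(0)/k! gives each Taylor coefficient.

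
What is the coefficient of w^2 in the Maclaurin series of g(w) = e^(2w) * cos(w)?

Expand each factor separately, then convolve coefficients.
g(0) = 1
g′(0) = 2
g′′(0) = 3
Then c_k = g^(k)(0)/k! gives each Taylor coefficient.

3/2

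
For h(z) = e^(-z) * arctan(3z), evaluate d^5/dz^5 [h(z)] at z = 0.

5307

Take the Cauchy product of the two expansions.
The coefficient of z^5 in the expansion is 1769/40, so h^(5)(0) = 5! * (1769/40) = 5307.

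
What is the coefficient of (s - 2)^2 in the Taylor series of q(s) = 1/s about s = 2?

Use the known series and substitute for the argument.
q(2) = 1/2
q′(2) = -1/4
q′′(2) = 1/4
Then c_k = q^(k)(2)/k! gives each Taylor coefficient.

1/8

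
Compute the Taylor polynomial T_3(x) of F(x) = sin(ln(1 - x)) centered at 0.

-x^3/6 - x^2/2 - x

Plug the Maclaurin series of the inner function into that of the outer and collect terms.
[x^0] = 0;  [x^1] = -1;  [x^2] = -1/2;  [x^3] = -1/6.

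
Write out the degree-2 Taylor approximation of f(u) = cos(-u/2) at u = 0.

1 - u^2/8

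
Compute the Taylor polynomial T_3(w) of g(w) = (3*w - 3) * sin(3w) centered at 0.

27*w^3/2 + 9*w^2 - 9*w

Shift and add copies of the series according to the polynomial's terms.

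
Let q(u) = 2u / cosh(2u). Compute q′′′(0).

Divide the numerator series by the denominator series (power-series long division).
The coefficient of u^3 in the expansion is -4, so q′′′(0) = 3! * (-4) = -24.

-24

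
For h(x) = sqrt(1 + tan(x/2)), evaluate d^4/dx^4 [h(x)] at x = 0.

-47/256

Let u equal the inner series; expand the outer function in u and truncate.
From the series, [x^4] h = -47/6144; multiply by 4! = 24 to get -47/256.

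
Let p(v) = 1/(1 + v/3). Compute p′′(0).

The coefficient of v^2 in the expansion is 1/9, so p′′(0) = 2! * (1/9) = 2/9.

2/9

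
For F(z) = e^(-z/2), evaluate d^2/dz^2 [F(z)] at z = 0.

Use the known series and substitute for the argument.
The coefficient of z^2 in the expansion is 1/8, so F′′(0) = 2! * (1/8) = 1/4.

1/4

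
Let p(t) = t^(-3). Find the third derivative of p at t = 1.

From the series, [(t - 1)^3] p = -10; multiply by 3! = 6 to get -60.

-60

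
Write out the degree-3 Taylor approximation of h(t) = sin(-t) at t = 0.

t^3/6 - t

Apply the Taylor formula c_k = f^(k)(a)/k!.
h(0) = 0
h′(0) = -1
h′′(0) = 0
h′′′(0) = 1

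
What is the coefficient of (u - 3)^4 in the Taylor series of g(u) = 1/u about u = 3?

1/243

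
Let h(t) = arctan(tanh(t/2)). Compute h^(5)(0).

5/2

Substitute the inner expansion into the outer series and collect powers.
From the series, [t^5] h = 1/48; multiply by 5! = 120 to get 5/2.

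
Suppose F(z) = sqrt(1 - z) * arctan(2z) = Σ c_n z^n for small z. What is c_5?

Write out both Maclaurin series and multiply, keeping only the needed powers.
F(0) = 0
F′(0) = 2
F′′(0) = -2
F′′′(0) = -35/2
F^(4)(0) = 29
F^(5)(0) = 6389/8
The Taylor polynomial is Σ F^(k)(0)/k! · z^k.

6389/960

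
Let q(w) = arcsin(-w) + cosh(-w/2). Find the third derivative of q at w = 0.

-1

Expand each term separately and add.
From the series, [w^3] q = -1/6; multiply by 3! = 6 to get -1.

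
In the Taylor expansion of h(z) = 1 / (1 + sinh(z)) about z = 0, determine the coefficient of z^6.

Use the geometric series for the reciprocal, then substitute.
h(0) = 1
h′(0) = -1
h′′(0) = 2
h′′′(0) = -7
h^(4)(0) = 32
h^(5)(0) = -181
h^(6)(0) = 1232
So c_6 = h^(6)(0)/6! = 77/45.

77/45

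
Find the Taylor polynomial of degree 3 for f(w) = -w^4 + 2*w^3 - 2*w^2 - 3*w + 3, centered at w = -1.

Apply the Taylor formula c_k = f^(k)(a)/k!.
[(w + 1)^0] = 1;  [(w + 1)^1] = 11;  [(w + 1)^2] = -14;  [(w + 1)^3] = 6.

6*(w + 1)^3 - 14*(w + 1)^2 + 11*(w + 1) + 1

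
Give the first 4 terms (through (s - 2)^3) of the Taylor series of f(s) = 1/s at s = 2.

-(s - 2)^3/16 + (s - 2)^2/8 - (s - 2)/4 + 1/2

f(2) = 1/2
f′(2) = -1/4
f′′(2) = 1/4
f′′′(2) = -3/8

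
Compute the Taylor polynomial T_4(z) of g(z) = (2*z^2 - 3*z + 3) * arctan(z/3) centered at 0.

z^4/27 + 17*z^3/27 - z^2 + z

Shift and add copies of the series according to the polynomial's terms.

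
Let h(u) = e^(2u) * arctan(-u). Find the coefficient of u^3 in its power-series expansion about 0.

-5/3

Multiply the two series term by term and collect like powers.
h(0) = 0
h′(0) = -1
h′′(0) = -4
h′′′(0) = -10
So c_3 = h′′′(0)/3! = -5/3.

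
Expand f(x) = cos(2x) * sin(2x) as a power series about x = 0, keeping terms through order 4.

-16*x^3/3 + 2*x

Take the Cauchy product of the two expansions.
f(0) = 0
f′(0) = 2
f′′(0) = 0
f′′′(0) = -32
f^(4)(0) = 0
Dividing each by k! gives the coefficients c_0, ..., c_4.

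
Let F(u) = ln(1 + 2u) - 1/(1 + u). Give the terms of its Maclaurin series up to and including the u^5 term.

Expand each term separately and add.
F(0) = -1
F′(0) = 3
F′′(0) = -6
F′′′(0) = 22
F^(4)(0) = -120
F^(5)(0) = 888

37*u^5/5 - 5*u^4 + 11*u^3/3 - 3*u^2 + 3*u - 1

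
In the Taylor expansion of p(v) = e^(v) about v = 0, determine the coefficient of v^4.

Compute the successive derivatives at the expansion point and divide by k!.
p(0) = 1
p′(0) = 1
p′′(0) = 1
p′′′(0) = 1
p^(4)(0) = 1
So c_4 = p^(4)(0)/4! = 1/24.

1/24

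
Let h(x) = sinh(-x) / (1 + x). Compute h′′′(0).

Write out both Maclaurin series and multiply, keeping only the needed powers.
From the series, [x^3] h = -7/6; multiply by 3! = 6 to get -7.

-7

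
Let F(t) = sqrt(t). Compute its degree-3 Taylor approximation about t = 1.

(t - 1)^3/16 - (t - 1)^2/8 + (t - 1)/2 + 1

Use the known series and substitute for the argument.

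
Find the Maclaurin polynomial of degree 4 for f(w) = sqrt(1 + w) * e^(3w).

Write out both Maclaurin series and multiply, keeping only the needed powers.

667*w^4/128 + 103*w^3/16 + 47*w^2/8 + 7*w/2 + 1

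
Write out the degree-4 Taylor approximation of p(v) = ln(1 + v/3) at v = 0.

p(0) = 0
p′(0) = 1/3
p′′(0) = -1/9
p′′′(0) = 2/27
p^(4)(0) = -2/27

-v^4/324 + v^3/81 - v^2/18 + v/3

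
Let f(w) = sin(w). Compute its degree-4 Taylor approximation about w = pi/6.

[(w - pi/6)^0] = 1/2;  [(w - pi/6)^1] = sqrt(3)/2;  [(w - pi/6)^2] = -1/4;  [(w - pi/6)^3] = -sqrt(3)/12;  [(w - pi/6)^4] = 1/48.

(w - pi/6)^4/48 - sqrt(3)*(w - pi/6)^3/12 - (w - pi/6)^2/4 + sqrt(3)*(w - pi/6)/2 + 1/2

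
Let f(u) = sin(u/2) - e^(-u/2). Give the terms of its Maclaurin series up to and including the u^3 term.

-u^2/8 + u - 1

Add the two expansions coefficient-wise.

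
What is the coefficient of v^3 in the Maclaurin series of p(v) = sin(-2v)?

4/3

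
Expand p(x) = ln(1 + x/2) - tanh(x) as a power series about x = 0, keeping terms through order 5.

Combine the two series term by term.

-61*x^5/480 - x^4/64 + 3*x^3/8 - x^2/8 - x/2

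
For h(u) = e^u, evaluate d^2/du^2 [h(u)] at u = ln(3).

The coefficient of (u - ln(3))^2 in the expansion is 3/2, so h′′(ln(3)) = 2! * (3/2) = 3.

3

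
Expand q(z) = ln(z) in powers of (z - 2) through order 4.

q(2) = ln(2)
q′(2) = 1/2
q′′(2) = -1/4
q′′′(2) = 1/4
q^(4)(2) = -3/8

-(z - 2)^4/64 + (z - 2)^3/24 - (z - 2)^2/8 + (z - 2)/2 + ln(2)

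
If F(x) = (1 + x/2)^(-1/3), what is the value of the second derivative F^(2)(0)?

1/9

Use the known series and substitute for the argument.
The coefficient of x^2 in the expansion is 1/18, so F′′(0) = 2! * (1/18) = 1/9.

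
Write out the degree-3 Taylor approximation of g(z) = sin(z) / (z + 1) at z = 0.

5*z^3/6 - z^2 + z

Expand 1/(denominator) as a geometric series and multiply by the numerator's series.
g(0) = 0
g′(0) = 1
g′′(0) = -2
g′′′(0) = 5
Dividing each by k! gives the coefficients c_0, ..., c_3.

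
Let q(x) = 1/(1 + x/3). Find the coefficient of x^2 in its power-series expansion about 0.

1/9

c_2 = q′′(0)/2! = 1/9.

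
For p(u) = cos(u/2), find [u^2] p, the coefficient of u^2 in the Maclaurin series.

p(0) = 1
p′(0) = 0
p′′(0) = -1/4
The Taylor polynomial is Σ p^(k)(0)/k! · u^k.

-1/8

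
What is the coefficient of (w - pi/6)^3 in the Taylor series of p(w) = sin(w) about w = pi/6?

Apply the Taylor formula c_k = f^(k)(a)/k!.
So c_3 = p′′′(pi/6)/3! = -sqrt(3)/12.

-sqrt(3)/12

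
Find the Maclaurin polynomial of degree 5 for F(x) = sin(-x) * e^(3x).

-79*x^5/30 - 4*x^4 - 13*x^3/3 - 3*x^2 - x

Take the Cauchy product of the two expansions.
[x^0] = 0;  [x^1] = -1;  [x^2] = -3;  [x^3] = -13/3;  [x^4] = -4;  [x^5] = -79/30.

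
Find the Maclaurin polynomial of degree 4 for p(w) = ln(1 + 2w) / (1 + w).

-32*w^4/3 + 20*w^3/3 - 4*w^2 + 2*w

Expand each factor separately, then convolve coefficients.
p(0) = 0
p′(0) = 2
p′′(0) = -8
p′′′(0) = 40
p^(4)(0) = -256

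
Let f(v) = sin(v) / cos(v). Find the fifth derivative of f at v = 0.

16

Write the quotient as an unknown series and match coefficients against numerator = denominator · series.
The coefficient of v^5 in the expansion is 2/15, so f^(5)(0) = 5! * (2/15) = 16.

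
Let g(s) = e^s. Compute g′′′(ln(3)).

Use the known series and substitute for the argument.
From the series, [(s - ln(3))^3] g = 1/2; multiply by 3! = 6 to get 3.

3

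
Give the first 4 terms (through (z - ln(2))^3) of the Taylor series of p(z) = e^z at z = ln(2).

(z - ln(2))^3/3 + (z - ln(2))^2 + 2*(z - ln(2)) + 2

[(z - ln(2))^0] = 2;  [(z - ln(2))^1] = 2;  [(z - ln(2))^2] = 1;  [(z - ln(2))^3] = 1/3.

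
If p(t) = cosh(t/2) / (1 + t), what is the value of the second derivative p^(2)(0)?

9/4

Write out both Maclaurin series and multiply, keeping only the needed powers.
The coefficient of t^2 in the expansion is 9/8, so p′′(0) = 2! * (9/8) = 9/4.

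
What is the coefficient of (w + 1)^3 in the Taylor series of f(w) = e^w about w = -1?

e^(-1)/6

Apply the Taylor formula c_k = f^(k)(a)/k!.
[(w + 1)^0] = e^(-1);  [(w + 1)^1] = e^(-1);  [(w + 1)^2] = e^(-1)/2;  [(w + 1)^3] = e^(-1)/6.
So c_3 = f′′′(-1)/3! = e^(-1)/6.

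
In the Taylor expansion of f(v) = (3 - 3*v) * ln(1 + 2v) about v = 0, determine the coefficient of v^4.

Multiply each power in the prefactor through the base expansion.
f(0) = 0
f′(0) = 6
f′′(0) = -24
f′′′(0) = 84
f^(4)(0) = -480
The Taylor polynomial is Σ f^(k)(0)/k! · v^k.

-20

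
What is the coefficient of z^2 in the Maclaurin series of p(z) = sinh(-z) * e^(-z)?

1

Expand each factor separately, then convolve coefficients.
So c_2 = p′′(0)/2! = 1.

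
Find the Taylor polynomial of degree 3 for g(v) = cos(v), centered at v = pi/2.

(v - pi/2)^3/6 - (v - pi/2)

Differentiate repeatedly and evaluate at the center.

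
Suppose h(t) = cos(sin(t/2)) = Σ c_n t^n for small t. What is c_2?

Substitute the inner expansion into the outer series and collect powers.
h(0) = 1
h′(0) = 0
h′′(0) = -1/4
The Taylor polynomial is Σ h^(k)(0)/k! · t^k.

-1/8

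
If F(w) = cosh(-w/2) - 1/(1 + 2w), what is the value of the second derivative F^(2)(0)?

Expand each term separately and add.
From the series, [w^2] F = -31/8; multiply by 2! = 2 to get -31/4.

-31/4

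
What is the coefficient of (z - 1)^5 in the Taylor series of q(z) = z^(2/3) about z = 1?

14/729

[(z - 1)^0] = 1;  [(z - 1)^1] = 2/3;  [(z - 1)^2] = -1/9;  [(z - 1)^3] = 4/81;  [(z - 1)^4] = -7/243;  [(z - 1)^5] = 14/729.
So c_5 = q^(5)(1)/5! = 14/729.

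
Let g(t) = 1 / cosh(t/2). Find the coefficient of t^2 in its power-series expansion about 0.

Divide the numerator series by the denominator series (power-series long division).
[t^0] = 1;  [t^1] = 0;  [t^2] = -1/8.

-1/8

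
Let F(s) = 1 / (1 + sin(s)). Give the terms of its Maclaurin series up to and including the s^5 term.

Write 1/(1+u) = 1 - u + u^2 - u^3 + ... and substitute the series for u.

-61*s^5/120 + 2*s^4/3 - 5*s^3/6 + s^2 - s + 1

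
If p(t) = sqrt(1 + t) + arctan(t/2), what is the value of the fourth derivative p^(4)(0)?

Add the two expansions coefficient-wise.
The coefficient of t^4 in the expansion is -5/128, so p^(4)(0) = 4! * (-5/128) = -15/16.

-15/16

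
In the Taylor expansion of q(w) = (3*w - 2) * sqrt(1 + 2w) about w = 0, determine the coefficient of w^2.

Distribute the polynomial across the series and collect like powers.
[w^0] = -2;  [w^1] = 1;  [w^2] = 4.

4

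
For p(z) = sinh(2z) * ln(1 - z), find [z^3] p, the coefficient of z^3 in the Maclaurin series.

-1

Write out both Maclaurin series and multiply, keeping only the needed powers.
So c_3 = p′′′(0)/3! = -1.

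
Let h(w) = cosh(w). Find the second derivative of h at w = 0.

1

From the series, [w^2] h = 1/2; multiply by 2! = 2 to get 1.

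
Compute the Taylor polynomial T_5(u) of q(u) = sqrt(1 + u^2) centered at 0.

-u^4/8 + u^2/2 + 1

[u^0] = 1;  [u^1] = 0;  [u^2] = 1/2;  [u^3] = 0;  [u^4] = -1/8;  [u^5] = 0.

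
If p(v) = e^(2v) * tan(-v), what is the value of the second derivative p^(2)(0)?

Write out both Maclaurin series and multiply, keeping only the needed powers.
The coefficient of v^2 in the expansion is -2, so p′′(0) = 2! * (-2) = -4.

-4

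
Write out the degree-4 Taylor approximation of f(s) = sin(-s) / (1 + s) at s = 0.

Multiply the two series term by term and collect like powers.

5*s^4/6 - 5*s^3/6 + s^2 - s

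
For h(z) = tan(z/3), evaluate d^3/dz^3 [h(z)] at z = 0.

2/27

From the series, [z^3] h = 1/81; multiply by 3! = 6 to get 2/27.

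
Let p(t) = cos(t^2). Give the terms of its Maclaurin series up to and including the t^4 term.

Apply the Taylor formula c_k = f^(k)(a)/k!.
p(0) = 1
p′(0) = 0
p′′(0) = 0
p′′′(0) = 0
p^(4)(0) = -12

1 - t^4/2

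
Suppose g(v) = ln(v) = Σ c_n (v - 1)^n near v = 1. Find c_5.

Compute the successive derivatives at the expansion point and divide by k!.
g(1) = 0
g′(1) = 1
g′′(1) = -1
g′′′(1) = 2
g^(4)(1) = -6
g^(5)(1) = 24

1/5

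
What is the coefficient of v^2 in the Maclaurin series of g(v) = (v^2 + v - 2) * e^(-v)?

Shift and add copies of the series according to the polynomial's terms.
g(0) = -2
g′(0) = 3
g′′(0) = -2
So c_2 = g′′(0)/2! = -1.

-1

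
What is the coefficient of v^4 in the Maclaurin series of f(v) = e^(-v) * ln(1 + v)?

-1

Write out both Maclaurin series and multiply, keeping only the needed powers.
[v^0] = 0;  [v^1] = 1;  [v^2] = -3/2;  [v^3] = 4/3;  [v^4] = -1.
So c_4 = f^(4)(0)/4! = -1.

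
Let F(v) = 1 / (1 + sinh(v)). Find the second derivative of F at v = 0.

Use the geometric series for the reciprocal, then substitute.
From the series, [v^2] F = 1; multiply by 2! = 2 to get 2.

2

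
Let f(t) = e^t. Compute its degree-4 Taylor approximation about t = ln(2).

(t - ln(2))^4/12 + (t - ln(2))^3/3 + (t - ln(2))^2 + 2*(t - ln(2)) + 2

[(t - ln(2))^0] = 2;  [(t - ln(2))^1] = 2;  [(t - ln(2))^2] = 1;  [(t - ln(2))^3] = 1/3;  [(t - ln(2))^4] = 1/12.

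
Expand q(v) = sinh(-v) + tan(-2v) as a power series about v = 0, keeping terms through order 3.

Expand each term separately and add.
q(0) = 0
q′(0) = -3
q′′(0) = 0
q′′′(0) = -17

-17*v^3/6 - 3*v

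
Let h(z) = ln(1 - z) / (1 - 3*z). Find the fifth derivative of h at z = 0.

-11814

Expand 1/(denominator) as a geometric series and multiply by the numerator's series.
From the series, [z^5] h = -1969/20; multiply by 5! = 120 to get -11814.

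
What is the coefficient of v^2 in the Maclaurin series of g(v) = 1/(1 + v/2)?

[v^0] = 1;  [v^1] = -1/2;  [v^2] = 1/4.
So c_2 = g′′(0)/2! = 1/4.

1/4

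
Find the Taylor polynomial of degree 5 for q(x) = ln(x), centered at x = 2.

(x - 2)^5/160 - (x - 2)^4/64 + (x - 2)^3/24 - (x - 2)^2/8 + (x - 2)/2 + ln(2)

q(2) = ln(2)
q′(2) = 1/2
q′′(2) = -1/4
q′′′(2) = 1/4
q^(4)(2) = -3/8
q^(5)(2) = 3/4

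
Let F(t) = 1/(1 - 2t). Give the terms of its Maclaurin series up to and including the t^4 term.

F(0) = 1
F′(0) = 2
F′′(0) = 8
F′′′(0) = 48
F^(4)(0) = 384

16*t^4 + 8*t^3 + 4*t^2 + 2*t + 1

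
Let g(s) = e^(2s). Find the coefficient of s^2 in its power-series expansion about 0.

Apply the Taylor formula c_k = f^(k)(a)/k!.
g(0) = 1
g′(0) = 2
g′′(0) = 4
The Taylor polynomial is Σ g^(k)(0)/k! · s^k.

2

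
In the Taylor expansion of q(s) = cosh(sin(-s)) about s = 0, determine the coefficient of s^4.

Let u equal the inner series; expand the outer function in u and truncate.
q(0) = 1
q′(0) = 0
q′′(0) = 1
q′′′(0) = 0
q^(4)(0) = -3

-1/8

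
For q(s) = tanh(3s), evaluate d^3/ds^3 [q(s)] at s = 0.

From the series, [s^3] q = -9; multiply by 3! = 6 to get -54.

-54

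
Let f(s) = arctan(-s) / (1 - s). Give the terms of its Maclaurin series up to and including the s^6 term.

Multiply the numerator's expansion by the denominator's geometric series.

-13*s^6/15 - 13*s^5/15 - 2*s^4/3 - 2*s^3/3 - s^2 - s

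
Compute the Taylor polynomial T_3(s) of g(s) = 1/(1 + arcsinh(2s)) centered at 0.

Compose series: expand the inner function first, then feed it into the outer expansion.
g(0) = 1
g′(0) = -2
g′′(0) = 8
g′′′(0) = -40
The Taylor polynomial is Σ g^(k)(0)/k! · s^k.

-20*s^3/3 + 4*s^2 - 2*s + 1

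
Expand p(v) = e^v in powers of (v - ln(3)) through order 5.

(v - ln(3))^5/40 + (v - ln(3))^4/8 + (v - ln(3))^3/2 + 3*(v - ln(3))^2/2 + 3*(v - ln(3)) + 3

[(v - ln(3))^0] = 3;  [(v - ln(3))^1] = 3;  [(v - ln(3))^2] = 3/2;  [(v - ln(3))^3] = 1/2;  [(v - ln(3))^4] = 1/8;  [(v - ln(3))^5] = 1/40.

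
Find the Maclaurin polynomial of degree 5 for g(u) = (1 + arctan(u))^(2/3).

Let u equal the inner series; expand the outer function in u and truncate.
g(0) = 1
g′(0) = 2/3
g′′(0) = -2/9
g′′′(0) = -28/27
g^(4)(0) = 88/81
g^(5)(0) = 3008/243
Then c_k = g^(k)(0)/k! gives each Taylor coefficient.

376*u^5/3645 + 11*u^4/243 - 14*u^3/81 - u^2/9 + 2*u/3 + 1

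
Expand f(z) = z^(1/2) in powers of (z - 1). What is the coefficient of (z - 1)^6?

c_6 = f^(6)(1)/6! = -21/1024.

-21/1024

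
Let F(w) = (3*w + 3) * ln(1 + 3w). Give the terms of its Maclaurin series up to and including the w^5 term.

Multiply each power in the prefactor through the base expansion.

1701*w^5/20 - 135*w^4/4 + 27*w^3/2 - 9*w^2/2 + 9*w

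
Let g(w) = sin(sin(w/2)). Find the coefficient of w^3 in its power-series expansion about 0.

Compose series: expand the inner function first, then feed it into the outer expansion.

-1/24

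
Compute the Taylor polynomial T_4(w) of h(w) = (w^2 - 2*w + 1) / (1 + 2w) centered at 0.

36*w^4 - 18*w^3 + 9*w^2 - 4*w + 1

Distribute the polynomial across the series and collect like powers.
[w^0] = 1;  [w^1] = -4;  [w^2] = 9;  [w^3] = -18;  [w^4] = 36.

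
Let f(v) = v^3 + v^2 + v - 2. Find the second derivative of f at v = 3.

Apply the Taylor formula c_k = f^(k)(a)/k!.
The coefficient of (v - 3)^2 in the expansion is 10, so f′′(3) = 2! * (10) = 20.

20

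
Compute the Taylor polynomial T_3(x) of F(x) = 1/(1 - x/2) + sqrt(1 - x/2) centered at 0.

Expand each term separately and add.
[x^0] = 2;  [x^1] = 1/4;  [x^2] = 7/32;  [x^3] = 15/128.

15*x^3/128 + 7*x^2/32 + x/4 + 2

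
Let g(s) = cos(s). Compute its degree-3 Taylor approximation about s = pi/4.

sqrt(2)*(s - pi/4)^3/12 - sqrt(2)*(s - pi/4)^2/4 - sqrt(2)*(s - pi/4)/2 + sqrt(2)/2

g(pi/4) = sqrt(2)/2
g′(pi/4) = -sqrt(2)/2
g′′(pi/4) = -sqrt(2)/2
g′′′(pi/4) = sqrt(2)/2
Then c_k = g^(k)(pi/4)/k! gives each Taylor coefficient.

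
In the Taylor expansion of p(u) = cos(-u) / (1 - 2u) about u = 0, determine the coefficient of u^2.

Take the Cauchy product of the two expansions.

7/2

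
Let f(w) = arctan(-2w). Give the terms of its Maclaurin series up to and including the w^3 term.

8*w^3/3 - 2*w

f(0) = 0
f′(0) = -2
f′′(0) = 0
f′′′(0) = 16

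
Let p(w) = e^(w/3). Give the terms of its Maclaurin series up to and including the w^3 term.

[w^0] = 1;  [w^1] = 1/3;  [w^2] = 1/18;  [w^3] = 1/162.

w^3/162 + w^2/18 + w/3 + 1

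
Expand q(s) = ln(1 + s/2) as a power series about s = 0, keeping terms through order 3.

s^3/24 - s^2/8 + s/2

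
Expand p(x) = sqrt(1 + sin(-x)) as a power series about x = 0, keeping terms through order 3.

Plug the Maclaurin series of the inner function into that of the outer and collect terms.
p(0) = 1
p′(0) = -1/2
p′′(0) = -1/4
p′′′(0) = 1/8

x^3/48 - x^2/8 - x/2 + 1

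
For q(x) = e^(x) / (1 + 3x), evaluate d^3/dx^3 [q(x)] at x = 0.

Expand each factor separately, then convolve coefficients.
The coefficient of x^3 in the expansion is -58/3, so q′′′(0) = 3! * (-58/3) = -116.

-116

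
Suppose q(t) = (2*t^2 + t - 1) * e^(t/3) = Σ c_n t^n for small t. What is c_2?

Distribute the polynomial across the series and collect like powers.

41/18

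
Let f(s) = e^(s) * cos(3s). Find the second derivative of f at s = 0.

-8

Expand each factor separately, then convolve coefficients.
The coefficient of s^2 in the expansion is -4, so f′′(0) = 2! * (-4) = -8.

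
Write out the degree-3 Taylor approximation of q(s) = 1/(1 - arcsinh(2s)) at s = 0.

Plug the Maclaurin series of the inner function into that of the outer and collect terms.
q(0) = 1
q′(0) = 2
q′′(0) = 8
q′′′(0) = 40
The Taylor polynomial is Σ q^(k)(0)/k! · s^k.

20*s^3/3 + 4*s^2 + 2*s + 1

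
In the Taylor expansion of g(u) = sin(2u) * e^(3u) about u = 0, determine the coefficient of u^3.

23/3

Write out both Maclaurin series and multiply, keeping only the needed powers.
g(0) = 0
g′(0) = 2
g′′(0) = 12
g′′′(0) = 46
Then c_k = g^(k)(0)/k! gives each Taylor coefficient.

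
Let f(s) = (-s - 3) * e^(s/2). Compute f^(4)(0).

-11/16

Multiply each power in the prefactor through the base expansion.
The coefficient of s^4 in the expansion is -11/384, so f^(4)(0) = 4! * (-11/384) = -11/16.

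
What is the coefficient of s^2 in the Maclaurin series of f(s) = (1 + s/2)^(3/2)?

f(0) = 1
f′(0) = 3/4
f′′(0) = 3/16

3/32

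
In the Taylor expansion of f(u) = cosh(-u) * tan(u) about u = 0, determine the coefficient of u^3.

Take the Cauchy product of the two expansions.
f(0) = 0
f′(0) = 1
f′′(0) = 0
f′′′(0) = 5
Then c_k = f^(k)(0)/k! gives each Taylor coefficient.

5/6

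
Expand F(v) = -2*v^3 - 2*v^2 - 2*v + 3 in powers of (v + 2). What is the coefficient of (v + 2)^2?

10

[(v + 2)^0] = 15;  [(v + 2)^1] = -18;  [(v + 2)^2] = 10.
So c_2 = F′′(-2)/2! = 10.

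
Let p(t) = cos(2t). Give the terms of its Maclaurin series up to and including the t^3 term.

1 - 2*t^2

p(0) = 1
p′(0) = 0
p′′(0) = -4
p′′′(0) = 0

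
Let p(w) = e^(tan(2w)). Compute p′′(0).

Plug the Maclaurin series of the inner function into that of the outer and collect terms.
The coefficient of w^2 in the expansion is 2, so p′′(0) = 2! * (2) = 4.

4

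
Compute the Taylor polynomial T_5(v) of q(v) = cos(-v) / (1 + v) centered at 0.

Take the Cauchy product of the two expansions.
q(0) = 1
q′(0) = -1
q′′(0) = 1
q′′′(0) = -3
q^(4)(0) = 13
q^(5)(0) = -65
Then c_k = q^(k)(0)/k! gives each Taylor coefficient.

-13*v^5/24 + 13*v^4/24 - v^3/2 + v^2/2 - v + 1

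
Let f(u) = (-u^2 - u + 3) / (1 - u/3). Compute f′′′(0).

Shift and add copies of the series according to the polynomial's terms.
The coefficient of u^3 in the expansion is -1/3, so f′′′(0) = 3! * (-1/3) = -2.

-2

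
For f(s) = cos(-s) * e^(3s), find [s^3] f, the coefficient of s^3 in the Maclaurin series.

3

Multiply the two series term by term and collect like powers.
f(0) = 1
f′(0) = 3
f′′(0) = 8
f′′′(0) = 18
So c_3 = f′′′(0)/3! = 3.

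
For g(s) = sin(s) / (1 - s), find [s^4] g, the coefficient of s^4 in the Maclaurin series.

5/6

Multiply the numerator's expansion by the denominator's geometric series.
So c_4 = g^(4)(0)/4! = 5/6.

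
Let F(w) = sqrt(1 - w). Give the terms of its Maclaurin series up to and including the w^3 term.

-w^3/16 - w^2/8 - w/2 + 1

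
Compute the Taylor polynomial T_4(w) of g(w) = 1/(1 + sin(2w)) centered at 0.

Compose series: expand the inner function first, then feed it into the outer expansion.
[w^0] = 1;  [w^1] = -2;  [w^2] = 4;  [w^3] = -20/3;  [w^4] = 32/3.

32*w^4/3 - 20*w^3/3 + 4*w^2 - 2*w + 1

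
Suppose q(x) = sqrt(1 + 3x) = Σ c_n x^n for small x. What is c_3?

27/16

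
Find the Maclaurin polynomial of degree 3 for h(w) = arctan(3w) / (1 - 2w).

3*w^3 + 6*w^2 + 3*w

Take the Cauchy product of the two expansions.
h(0) = 0
h′(0) = 3
h′′(0) = 12
h′′′(0) = 18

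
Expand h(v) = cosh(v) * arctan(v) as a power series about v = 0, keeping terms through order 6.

Take the Cauchy product of the two expansions.
h(0) = 0
h′(0) = 1
h′′(0) = 0
h′′′(0) = 1
h^(4)(0) = 0
h^(5)(0) = 9
h^(6)(0) = 0
Then c_k = h^(k)(0)/k! gives each Taylor coefficient.

3*v^5/40 + v^3/6 + v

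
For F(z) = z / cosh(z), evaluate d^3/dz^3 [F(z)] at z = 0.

Divide the numerator series by the denominator series (power-series long division).
From the series, [z^3] F = -1/2; multiply by 3! = 6 to get -3.

-3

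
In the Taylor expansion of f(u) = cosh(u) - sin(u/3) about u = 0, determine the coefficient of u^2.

Expand each term separately and add.

1/2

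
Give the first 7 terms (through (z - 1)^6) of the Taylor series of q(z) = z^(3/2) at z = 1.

q(1) = 1
q′(1) = 3/2
q′′(1) = 3/4
q′′′(1) = -3/8
q^(4)(1) = 9/16
q^(5)(1) = -45/32
q^(6)(1) = 315/64
The Taylor polynomial is Σ q^(k)(1)/k! · (z - 1)^k.

7*(z - 1)^6/1024 - 3*(z - 1)^5/256 + 3*(z - 1)^4/128 - (z - 1)^3/16 + 3*(z - 1)^2/8 + 3*(z - 1)/2 + 1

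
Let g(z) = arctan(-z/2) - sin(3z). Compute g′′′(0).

109/4

Combine the two series term by term.
The coefficient of z^3 in the expansion is 109/24, so g′′′(0) = 3! * (109/24) = 109/4.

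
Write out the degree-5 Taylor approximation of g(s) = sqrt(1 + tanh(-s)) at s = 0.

Compose series: expand the inner function first, then feed it into the outer expansion.
[s^0] = 1;  [s^1] = -1/2;  [s^2] = -1/8;  [s^3] = 5/48;  [s^4] = 17/384;  [s^5] = -121/3840.

-121*s^5/3840 + 17*s^4/384 + 5*s^3/48 - s^2/8 - s/2 + 1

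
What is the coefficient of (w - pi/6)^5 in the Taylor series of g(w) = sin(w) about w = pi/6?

g(pi/6) = 1/2
g′(pi/6) = sqrt(3)/2
g′′(pi/6) = -1/2
g′′′(pi/6) = -sqrt(3)/2
g^(4)(pi/6) = 1/2
g^(5)(pi/6) = sqrt(3)/2
So c_5 = g^(5)(pi/6)/5! = sqrt(3)/240.

sqrt(3)/240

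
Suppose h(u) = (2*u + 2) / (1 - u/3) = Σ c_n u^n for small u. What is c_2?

8/9

Multiply each power in the prefactor through the base expansion.
h(0) = 2
h′(0) = 8/3
h′′(0) = 16/9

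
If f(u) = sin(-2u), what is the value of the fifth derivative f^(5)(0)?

-32

From the series, [u^5] f = -4/15; multiply by 5! = 120 to get -32.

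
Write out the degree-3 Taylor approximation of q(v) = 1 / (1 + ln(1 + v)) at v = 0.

Expand as Σ (-1)^k u^k with u equal to the inner function's series.
[v^0] = 1;  [v^1] = -1;  [v^2] = 3/2;  [v^3] = -7/3.

-7*v^3/3 + 3*v^2/2 - v + 1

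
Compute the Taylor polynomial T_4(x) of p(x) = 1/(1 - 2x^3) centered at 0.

2*x^3 + 1

p(0) = 1
p′(0) = 0
p′′(0) = 0
p′′′(0) = 12
p^(4)(0) = 0
Dividing each by k! gives the coefficients c_0, ..., c_4.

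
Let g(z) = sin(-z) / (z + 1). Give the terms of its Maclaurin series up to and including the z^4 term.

Expand 1/(denominator) as a geometric series and multiply by the numerator's series.
g(0) = 0
g′(0) = -1
g′′(0) = 2
g′′′(0) = -5
g^(4)(0) = 20

5*z^4/6 - 5*z^3/6 + z^2 - z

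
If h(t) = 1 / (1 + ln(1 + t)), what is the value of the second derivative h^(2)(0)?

3

Write 1/(1+u) = 1 - u + u^2 - u^3 + ... and substitute the series for u.
The coefficient of t^2 in the expansion is 3/2, so h′′(0) = 2! * (3/2) = 3.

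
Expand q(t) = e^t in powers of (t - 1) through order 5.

q(1) = e
q′(1) = e
q′′(1) = e
q′′′(1) = e
q^(4)(1) = e
q^(5)(1) = e

e*(t - 1)^5/120 + e*(t - 1)^4/24 + e*(t - 1)^3/6 + e*(t - 1)^2/2 + e*(t - 1) + e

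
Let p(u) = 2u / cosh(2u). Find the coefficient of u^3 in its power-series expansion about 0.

Divide the numerator series by the denominator series (power-series long division).
p(0) = 0
p′(0) = 2
p′′(0) = 0
p′′′(0) = -24
The Taylor polynomial is Σ p^(k)(0)/k! · u^k.

-4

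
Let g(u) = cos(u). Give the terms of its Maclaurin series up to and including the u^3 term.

1 - u^2/2

[u^0] = 1;  [u^1] = 0;  [u^2] = -1/2;  [u^3] = 0.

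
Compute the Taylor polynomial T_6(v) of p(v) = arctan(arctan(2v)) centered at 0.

352*v^5/15 - 16*v^3/3 + 2*v

Substitute the inner expansion into the outer series and collect powers.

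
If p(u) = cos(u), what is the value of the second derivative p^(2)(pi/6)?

The coefficient of (u - pi/6)^2 in the expansion is -sqrt(3)/4, so p′′(pi/6) = 2! * (-sqrt(3)/4) = -sqrt(3)/2.

-sqrt(3)/2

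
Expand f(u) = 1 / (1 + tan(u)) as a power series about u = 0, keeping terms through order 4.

5*u^4/3 - 4*u^3/3 + u^2 - u + 1

Write 1/(1+u) = 1 - u + u^2 - u^3 + ... and substitute the series for u.
f(0) = 1
f′(0) = -1
f′′(0) = 2
f′′′(0) = -8
f^(4)(0) = 40
Dividing each by k! gives the coefficients c_0, ..., c_4.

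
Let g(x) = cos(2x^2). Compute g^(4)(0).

From the series, [x^4] g = -2; multiply by 4! = 24 to get -48.

-48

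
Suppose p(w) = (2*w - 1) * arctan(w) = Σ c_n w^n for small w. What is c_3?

1/3

Multiply each power in the prefactor through the base expansion.
p(0) = 0
p′(0) = -1
p′′(0) = 4
p′′′(0) = 2
So c_3 = p′′′(0)/3! = 1/3.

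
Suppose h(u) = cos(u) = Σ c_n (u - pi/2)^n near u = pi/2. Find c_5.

h(pi/2) = 0
h′(pi/2) = -1
h′′(pi/2) = 0
h′′′(pi/2) = 1
h^(4)(pi/2) = 0
h^(5)(pi/2) = -1
So c_5 = h^(5)(pi/2)/5! = -1/120.

-1/120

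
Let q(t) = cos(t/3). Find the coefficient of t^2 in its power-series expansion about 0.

-1/18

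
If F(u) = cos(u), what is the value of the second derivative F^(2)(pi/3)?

-1/2

Apply the Taylor formula c_k = f^(k)(a)/k!.
The coefficient of (u - pi/3)^2 in the expansion is -1/4, so F′′(pi/3) = 2! * (-1/4) = -1/2.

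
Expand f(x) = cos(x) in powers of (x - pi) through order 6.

Use the known series and substitute for the argument.

(x - pi)^6/720 - (x - pi)^4/24 + (x - pi)^2/2 - 1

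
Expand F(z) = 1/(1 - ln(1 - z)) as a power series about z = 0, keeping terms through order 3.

Compose series: expand the inner function first, then feed it into the outer expansion.
[z^0] = 1;  [z^1] = -1;  [z^2] = 1/2;  [z^3] = -1/3.

-z^3/3 + z^2/2 - z + 1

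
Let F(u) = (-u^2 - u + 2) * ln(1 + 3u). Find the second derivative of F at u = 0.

Multiply each power in the prefactor through the base expansion.
The coefficient of u^2 in the expansion is -12, so F′′(0) = 2! * (-12) = -24.

-24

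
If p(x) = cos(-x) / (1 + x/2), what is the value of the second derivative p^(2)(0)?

Multiply the two series term by term and collect like powers.
The coefficient of x^2 in the expansion is -1/4, so p′′(0) = 2! * (-1/4) = -1/2.

-1/2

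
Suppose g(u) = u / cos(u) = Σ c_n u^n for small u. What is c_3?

Invert the denominator's series and multiply.
g(0) = 0
g′(0) = 1
g′′(0) = 0
g′′′(0) = 3
So c_3 = g′′′(0)/3! = 1/2.

1/2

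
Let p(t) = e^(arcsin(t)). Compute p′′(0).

1

Substitute the inner expansion into the outer series and collect powers.
The coefficient of t^2 in the expansion is 1/2, so p′′(0) = 2! * (1/2) = 1.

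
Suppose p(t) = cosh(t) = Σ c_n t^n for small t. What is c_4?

[t^0] = 1;  [t^1] = 0;  [t^2] = 1/2;  [t^3] = 0;  [t^4] = 1/24.
So c_4 = p^(4)(0)/4! = 1/24.

1/24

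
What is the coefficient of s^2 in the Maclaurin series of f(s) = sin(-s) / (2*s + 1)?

2

Expand 1/(denominator) as a geometric series and multiply by the numerator's series.
[s^0] = 0;  [s^1] = -1;  [s^2] = 2.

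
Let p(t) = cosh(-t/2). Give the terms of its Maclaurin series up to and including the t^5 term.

t^4/384 + t^2/8 + 1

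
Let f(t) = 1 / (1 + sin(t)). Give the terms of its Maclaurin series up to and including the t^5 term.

Expand as Σ (-1)^k u^k with u equal to the inner function's series.
f(0) = 1
f′(0) = -1
f′′(0) = 2
f′′′(0) = -5
f^(4)(0) = 16
f^(5)(0) = -61

-61*t^5/120 + 2*t^4/3 - 5*t^3/6 + t^2 - t + 1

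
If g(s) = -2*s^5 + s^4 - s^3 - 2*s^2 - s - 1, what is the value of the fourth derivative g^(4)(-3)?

744

The coefficient of (s + 3)^4 in the expansion is 31, so g^(4)(-3) = 4! * (31) = 744.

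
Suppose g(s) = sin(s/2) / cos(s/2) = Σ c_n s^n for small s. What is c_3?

1/24

Invert the denominator's series and multiply.
[s^0] = 0;  [s^1] = 1/2;  [s^2] = 0;  [s^3] = 1/24.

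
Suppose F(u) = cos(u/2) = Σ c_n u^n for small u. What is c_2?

[u^0] = 1;  [u^1] = 0;  [u^2] = -1/8.

-1/8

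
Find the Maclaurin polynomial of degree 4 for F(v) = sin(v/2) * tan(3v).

71*v^4/16 + 3*v^2/2

Write out both Maclaurin series and multiply, keeping only the needed powers.
F(0) = 0
F′(0) = 0
F′′(0) = 3
F′′′(0) = 0
F^(4)(0) = 213/2
Then c_k = F^(k)(0)/k! gives each Taylor coefficient.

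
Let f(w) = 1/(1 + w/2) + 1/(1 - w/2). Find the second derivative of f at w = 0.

1

Add the two expansions coefficient-wise.
From the series, [w^2] f = 1/2; multiply by 2! = 2 to get 1.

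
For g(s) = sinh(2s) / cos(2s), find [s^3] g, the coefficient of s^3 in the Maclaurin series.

16/3

Write the quotient as an unknown series and match coefficients against numerator = denominator · series.
[s^0] = 0;  [s^1] = 2;  [s^2] = 0;  [s^3] = 16/3.
So c_3 = g′′′(0)/3! = 16/3.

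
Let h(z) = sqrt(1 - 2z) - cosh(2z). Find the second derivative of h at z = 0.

-5

Expand each term separately and add.
From the series, [z^2] h = -5/2; multiply by 2! = 2 to get -5.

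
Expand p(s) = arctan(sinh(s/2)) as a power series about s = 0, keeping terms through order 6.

Substitute the inner expansion into the outer series and collect powers.
p(0) = 0
p′(0) = 1/2
p′′(0) = 0
p′′′(0) = -1/8
p^(4)(0) = 0
p^(5)(0) = 5/32
p^(6)(0) = 0

s^5/768 - s^3/48 + s/2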